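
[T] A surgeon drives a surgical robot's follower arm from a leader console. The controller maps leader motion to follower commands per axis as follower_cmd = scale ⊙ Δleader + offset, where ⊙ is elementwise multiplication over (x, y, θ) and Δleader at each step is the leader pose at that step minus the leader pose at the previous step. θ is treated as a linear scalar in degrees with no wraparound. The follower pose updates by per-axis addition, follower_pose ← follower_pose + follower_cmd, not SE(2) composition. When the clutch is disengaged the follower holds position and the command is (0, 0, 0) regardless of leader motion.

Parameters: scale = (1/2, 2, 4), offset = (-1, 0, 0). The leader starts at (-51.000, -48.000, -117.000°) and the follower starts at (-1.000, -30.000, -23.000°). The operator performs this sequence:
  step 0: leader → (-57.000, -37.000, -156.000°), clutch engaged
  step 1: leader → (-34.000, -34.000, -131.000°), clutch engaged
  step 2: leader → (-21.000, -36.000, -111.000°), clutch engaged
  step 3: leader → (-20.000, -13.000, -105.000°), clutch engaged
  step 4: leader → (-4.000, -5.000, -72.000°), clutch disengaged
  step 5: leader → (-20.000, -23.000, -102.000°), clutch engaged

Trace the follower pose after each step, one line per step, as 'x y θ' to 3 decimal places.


step 0: Δleader=(-6.000, 11.000, -39.000°), engaged; cmd=(-4.000, 22.000, -156.000°) → follower=(-5.000, -8.000, -179.000°)
step 1: Δleader=(23.000, 3.000, 25.000°), engaged; cmd=(10.500, 6.000, 100.000°) → follower=(5.500, -2.000, -79.000°)
step 2: Δleader=(13.000, -2.000, 20.000°), engaged; cmd=(5.500, -4.000, 80.000°) → follower=(11.000, -6.000, 1.000°)
step 3: Δleader=(1.000, 23.000, 6.000°), engaged; cmd=(-0.500, 46.000, 24.000°) → follower=(10.500, 40.000, 25.000°)
step 4: Δleader=(16.000, 8.000, 33.000°), disengaged; cmd=(0,0,0) → follower holds at (10.500, 40.000, 25.000°)
step 5: Δleader=(-16.000, -18.000, -30.000°), engaged; cmd=(-9.000, -36.000, -120.000°) → follower=(1.500, 4.000, -95.000°)

-5.000 -8.000 -179.000
5.500 -2.000 -79.000
11.000 -6.000 1.000
10.500 40.000 25.000
10.500 40.000 25.000
1.500 4.000 -95.000


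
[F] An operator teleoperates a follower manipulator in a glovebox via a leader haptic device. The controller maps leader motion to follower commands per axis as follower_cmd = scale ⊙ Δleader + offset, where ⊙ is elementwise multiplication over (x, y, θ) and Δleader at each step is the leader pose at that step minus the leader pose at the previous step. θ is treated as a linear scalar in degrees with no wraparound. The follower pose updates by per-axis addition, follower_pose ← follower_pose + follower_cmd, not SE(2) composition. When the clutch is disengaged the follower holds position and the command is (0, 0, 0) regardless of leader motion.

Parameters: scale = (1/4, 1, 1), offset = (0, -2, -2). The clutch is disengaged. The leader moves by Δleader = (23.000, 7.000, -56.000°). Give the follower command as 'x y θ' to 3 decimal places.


0.000 0.000 0.000

clutch disengaged → follower holds; cmd = (0, 0, 0)


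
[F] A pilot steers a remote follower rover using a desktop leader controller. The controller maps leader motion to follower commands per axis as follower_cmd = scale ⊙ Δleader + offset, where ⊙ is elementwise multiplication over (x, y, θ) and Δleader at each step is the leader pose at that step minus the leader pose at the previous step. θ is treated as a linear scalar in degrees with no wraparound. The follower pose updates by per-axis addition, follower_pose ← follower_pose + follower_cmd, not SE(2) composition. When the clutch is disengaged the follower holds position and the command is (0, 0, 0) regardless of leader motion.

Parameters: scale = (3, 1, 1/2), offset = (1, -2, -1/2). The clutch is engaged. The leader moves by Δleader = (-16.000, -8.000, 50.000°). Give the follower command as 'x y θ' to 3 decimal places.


-47.000 -10.000 24.500

axis x: 3·-16.000 + 1 = -47.000
axis y: 1·-8.000 + -2 = -10.000
axis θ: 1/2·50.000 + -1/2 = 24.500


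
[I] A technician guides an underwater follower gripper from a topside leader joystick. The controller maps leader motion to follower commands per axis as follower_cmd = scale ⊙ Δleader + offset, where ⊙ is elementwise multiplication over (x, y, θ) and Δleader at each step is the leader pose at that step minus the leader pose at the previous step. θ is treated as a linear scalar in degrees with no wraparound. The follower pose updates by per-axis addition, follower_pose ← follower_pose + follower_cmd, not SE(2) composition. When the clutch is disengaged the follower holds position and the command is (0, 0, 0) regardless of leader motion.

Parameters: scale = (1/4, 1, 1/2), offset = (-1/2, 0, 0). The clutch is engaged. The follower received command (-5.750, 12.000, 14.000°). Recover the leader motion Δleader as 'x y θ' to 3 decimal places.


-21.000 12.000 28.000

axis x: (-5.750 − -1/2) / (1/4) = -21.000
axis y: (12.000 − 0) / (1) = 12.000
axis θ: (14.000 − 0) / (1/2) = 28.000


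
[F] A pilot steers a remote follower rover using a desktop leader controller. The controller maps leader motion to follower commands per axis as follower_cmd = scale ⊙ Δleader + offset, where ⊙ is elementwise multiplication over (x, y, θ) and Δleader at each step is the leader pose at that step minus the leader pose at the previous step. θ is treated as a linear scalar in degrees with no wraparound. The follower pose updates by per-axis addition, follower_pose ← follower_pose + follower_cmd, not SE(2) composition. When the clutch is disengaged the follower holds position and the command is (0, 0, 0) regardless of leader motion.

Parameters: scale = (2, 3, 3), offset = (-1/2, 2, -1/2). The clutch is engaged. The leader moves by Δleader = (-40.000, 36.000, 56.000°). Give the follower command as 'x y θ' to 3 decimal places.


axis x: 2·-40.000 + -1/2 = -80.500
axis y: 3·36.000 + 2 = 110.000
axis θ: 3·56.000 + -1/2 = 167.500

-80.500 110.000 167.500


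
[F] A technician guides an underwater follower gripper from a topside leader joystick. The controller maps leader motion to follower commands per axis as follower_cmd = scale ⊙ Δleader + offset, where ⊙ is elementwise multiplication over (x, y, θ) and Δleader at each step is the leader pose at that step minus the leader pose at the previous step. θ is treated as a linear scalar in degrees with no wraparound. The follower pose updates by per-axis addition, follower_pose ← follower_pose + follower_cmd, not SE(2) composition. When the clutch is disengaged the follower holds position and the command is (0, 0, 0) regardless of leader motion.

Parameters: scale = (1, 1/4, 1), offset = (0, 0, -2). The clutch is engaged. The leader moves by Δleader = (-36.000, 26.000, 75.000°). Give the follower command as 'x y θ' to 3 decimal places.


-36.000 6.500 73.000

axis x: 1·-36.000 + 0 = -36.000
axis y: 1/4·26.000 + 0 = 6.500
axis θ: 1·75.000 + -2 = 73.000


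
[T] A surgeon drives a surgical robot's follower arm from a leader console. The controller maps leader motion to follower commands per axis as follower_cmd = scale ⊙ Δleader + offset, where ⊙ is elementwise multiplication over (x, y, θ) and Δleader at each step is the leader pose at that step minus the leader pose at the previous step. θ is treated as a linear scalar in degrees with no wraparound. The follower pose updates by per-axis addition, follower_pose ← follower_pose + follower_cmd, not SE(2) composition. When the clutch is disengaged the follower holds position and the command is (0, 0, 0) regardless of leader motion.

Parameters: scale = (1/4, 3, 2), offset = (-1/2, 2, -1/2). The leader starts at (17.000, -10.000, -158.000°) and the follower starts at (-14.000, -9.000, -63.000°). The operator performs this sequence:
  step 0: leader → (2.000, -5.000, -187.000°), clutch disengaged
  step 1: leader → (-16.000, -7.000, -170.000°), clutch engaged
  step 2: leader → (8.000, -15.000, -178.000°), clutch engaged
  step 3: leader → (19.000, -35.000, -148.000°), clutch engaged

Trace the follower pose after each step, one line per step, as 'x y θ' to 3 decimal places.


step 0: Δleader=(-15.000, 5.000, -29.000°), disengaged; cmd=(0,0,0) → follower holds at (-14.000, -9.000, -63.000°)
step 1: Δleader=(-18.000, -2.000, 17.000°), engaged; cmd=(-5.000, -4.000, 33.500°) → follower=(-19.000, -13.000, -29.500°)
step 2: Δleader=(24.000, -8.000, -8.000°), engaged; cmd=(5.500, -22.000, -16.500°) → follower=(-13.500, -35.000, -46.000°)
step 3: Δleader=(11.000, -20.000, 30.000°), engaged; cmd=(2.250, -58.000, 59.500°) → follower=(-11.250, -93.000, 13.500°)

-14.000 -9.000 -63.000
-19.000 -13.000 -29.500
-13.500 -35.000 -46.000
-11.250 -93.000 13.500


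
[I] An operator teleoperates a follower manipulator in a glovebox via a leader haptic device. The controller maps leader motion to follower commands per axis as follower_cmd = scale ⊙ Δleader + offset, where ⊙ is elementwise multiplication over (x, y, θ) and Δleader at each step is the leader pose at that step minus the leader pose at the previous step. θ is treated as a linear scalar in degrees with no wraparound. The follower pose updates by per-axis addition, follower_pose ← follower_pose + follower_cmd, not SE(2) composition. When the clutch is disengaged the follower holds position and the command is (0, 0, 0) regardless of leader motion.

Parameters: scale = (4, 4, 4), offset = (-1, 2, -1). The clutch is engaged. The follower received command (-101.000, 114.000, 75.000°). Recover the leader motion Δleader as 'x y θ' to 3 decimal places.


axis x: (-101.000 − -1) / (4) = -25.000
axis y: (114.000 − 2) / (4) = 28.000
axis θ: (75.000 − -1) / (4) = 19.000

-25.000 28.000 19.000


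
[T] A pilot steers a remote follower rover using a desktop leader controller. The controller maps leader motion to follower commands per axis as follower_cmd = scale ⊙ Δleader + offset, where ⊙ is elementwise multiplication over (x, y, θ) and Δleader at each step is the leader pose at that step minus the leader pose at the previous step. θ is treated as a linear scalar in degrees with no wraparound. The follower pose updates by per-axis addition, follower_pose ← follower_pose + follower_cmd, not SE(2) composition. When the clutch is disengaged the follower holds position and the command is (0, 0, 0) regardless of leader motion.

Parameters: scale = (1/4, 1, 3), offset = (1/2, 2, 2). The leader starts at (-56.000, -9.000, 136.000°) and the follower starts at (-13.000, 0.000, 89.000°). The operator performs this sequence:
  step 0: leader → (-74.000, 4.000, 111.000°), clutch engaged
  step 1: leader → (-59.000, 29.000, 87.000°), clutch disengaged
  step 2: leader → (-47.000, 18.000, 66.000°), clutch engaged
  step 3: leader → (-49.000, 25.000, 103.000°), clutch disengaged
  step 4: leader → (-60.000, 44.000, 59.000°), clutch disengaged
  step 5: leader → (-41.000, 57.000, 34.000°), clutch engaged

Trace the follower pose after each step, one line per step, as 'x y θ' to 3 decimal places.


step 0: Δleader=(-18.000, 13.000, -25.000°), engaged; cmd=(-4.000, 15.000, -73.000°) → follower=(-17.000, 15.000, 16.000°)
step 1: Δleader=(15.000, 25.000, -24.000°), disengaged; cmd=(0,0,0) → follower holds at (-17.000, 15.000, 16.000°)
step 2: Δleader=(12.000, -11.000, -21.000°), engaged; cmd=(3.500, -9.000, -61.000°) → follower=(-13.500, 6.000, -45.000°)
step 3: Δleader=(-2.000, 7.000, 37.000°), disengaged; cmd=(0,0,0) → follower holds at (-13.500, 6.000, -45.000°)
step 4: Δleader=(-11.000, 19.000, -44.000°), disengaged; cmd=(0,0,0) → follower holds at (-13.500, 6.000, -45.000°)
step 5: Δleader=(19.000, 13.000, -25.000°), engaged; cmd=(5.250, 15.000, -73.000°) → follower=(-8.250, 21.000, -118.000°)

-17.000 15.000 16.000
-17.000 15.000 16.000
-13.500 6.000 -45.000
-13.500 6.000 -45.000
-13.500 6.000 -45.000
-8.250 21.000 -118.000


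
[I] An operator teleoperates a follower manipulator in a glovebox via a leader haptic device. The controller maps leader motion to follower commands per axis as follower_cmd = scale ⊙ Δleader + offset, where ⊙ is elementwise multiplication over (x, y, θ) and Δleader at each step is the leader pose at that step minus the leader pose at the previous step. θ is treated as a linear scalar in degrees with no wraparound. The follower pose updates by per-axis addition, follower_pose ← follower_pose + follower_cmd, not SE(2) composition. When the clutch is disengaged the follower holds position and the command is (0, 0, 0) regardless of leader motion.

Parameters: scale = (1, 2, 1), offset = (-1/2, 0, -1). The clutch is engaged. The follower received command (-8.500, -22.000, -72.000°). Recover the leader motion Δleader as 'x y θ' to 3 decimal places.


axis x: (-8.500 − -1/2) / (1) = -8.000
axis y: (-22.000 − 0) / (2) = -11.000
axis θ: (-72.000 − -1) / (1) = -71.000

-8.000 -11.000 -71.000


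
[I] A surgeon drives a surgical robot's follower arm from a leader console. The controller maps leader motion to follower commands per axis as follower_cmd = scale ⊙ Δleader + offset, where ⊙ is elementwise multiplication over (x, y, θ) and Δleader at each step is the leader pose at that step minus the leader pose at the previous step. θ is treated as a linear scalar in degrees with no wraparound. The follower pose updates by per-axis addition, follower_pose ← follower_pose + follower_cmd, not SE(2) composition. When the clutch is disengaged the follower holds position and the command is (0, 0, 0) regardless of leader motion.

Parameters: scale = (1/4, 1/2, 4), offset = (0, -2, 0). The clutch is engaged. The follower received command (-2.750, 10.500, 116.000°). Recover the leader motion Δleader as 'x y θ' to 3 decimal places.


-11.000 25.000 29.000

axis x: (-2.750 − 0) / (1/4) = -11.000
axis y: (10.500 − -2) / (1/2) = 25.000
axis θ: (116.000 − 0) / (4) = 29.000


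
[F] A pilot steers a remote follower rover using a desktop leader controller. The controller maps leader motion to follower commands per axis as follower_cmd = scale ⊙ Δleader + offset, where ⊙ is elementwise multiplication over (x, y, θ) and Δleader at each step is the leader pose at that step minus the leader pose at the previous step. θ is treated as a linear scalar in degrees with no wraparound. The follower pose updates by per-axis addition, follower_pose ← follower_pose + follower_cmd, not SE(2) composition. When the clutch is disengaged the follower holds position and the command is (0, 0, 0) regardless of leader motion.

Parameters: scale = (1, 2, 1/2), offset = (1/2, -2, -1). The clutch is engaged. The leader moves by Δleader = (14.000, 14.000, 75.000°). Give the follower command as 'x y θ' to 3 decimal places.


axis x: 1·14.000 + 1/2 = 14.500
axis y: 2·14.000 + -2 = 26.000
axis θ: 1/2·75.000 + -1 = 36.500

14.500 26.000 36.500


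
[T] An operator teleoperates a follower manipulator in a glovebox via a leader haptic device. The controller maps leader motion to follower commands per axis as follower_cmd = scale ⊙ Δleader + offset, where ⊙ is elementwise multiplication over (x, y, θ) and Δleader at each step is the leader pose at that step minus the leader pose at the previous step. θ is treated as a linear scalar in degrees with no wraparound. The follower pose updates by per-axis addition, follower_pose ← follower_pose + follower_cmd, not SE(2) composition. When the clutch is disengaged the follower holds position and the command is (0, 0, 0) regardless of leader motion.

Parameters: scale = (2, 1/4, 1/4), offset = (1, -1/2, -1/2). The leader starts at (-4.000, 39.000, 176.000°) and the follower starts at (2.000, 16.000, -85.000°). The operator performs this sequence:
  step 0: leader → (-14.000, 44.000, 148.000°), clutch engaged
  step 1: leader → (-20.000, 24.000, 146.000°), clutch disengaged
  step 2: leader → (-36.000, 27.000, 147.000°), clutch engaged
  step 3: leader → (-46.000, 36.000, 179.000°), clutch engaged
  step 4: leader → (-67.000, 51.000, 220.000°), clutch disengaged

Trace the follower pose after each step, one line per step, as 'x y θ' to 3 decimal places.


step 0: Δleader=(-10.000, 5.000, -28.000°), engaged; cmd=(-19.000, 0.750, -7.500°) → follower=(-17.000, 16.750, -92.500°)
step 1: Δleader=(-6.000, -20.000, -2.000°), disengaged; cmd=(0,0,0) → follower holds at (-17.000, 16.750, -92.500°)
step 2: Δleader=(-16.000, 3.000, 1.000°), engaged; cmd=(-31.000, 0.250, -0.250°) → follower=(-48.000, 17.000, -92.750°)
step 3: Δleader=(-10.000, 9.000, 32.000°), engaged; cmd=(-19.000, 1.750, 7.500°) → follower=(-67.000, 18.750, -85.250°)
step 4: Δleader=(-21.000, 15.000, 41.000°), disengaged; cmd=(0,0,0) → follower holds at (-67.000, 18.750, -85.250°)

-17.000 16.750 -92.500
-17.000 16.750 -92.500
-48.000 17.000 -92.750
-67.000 18.750 -85.250
-67.000 18.750 -85.250


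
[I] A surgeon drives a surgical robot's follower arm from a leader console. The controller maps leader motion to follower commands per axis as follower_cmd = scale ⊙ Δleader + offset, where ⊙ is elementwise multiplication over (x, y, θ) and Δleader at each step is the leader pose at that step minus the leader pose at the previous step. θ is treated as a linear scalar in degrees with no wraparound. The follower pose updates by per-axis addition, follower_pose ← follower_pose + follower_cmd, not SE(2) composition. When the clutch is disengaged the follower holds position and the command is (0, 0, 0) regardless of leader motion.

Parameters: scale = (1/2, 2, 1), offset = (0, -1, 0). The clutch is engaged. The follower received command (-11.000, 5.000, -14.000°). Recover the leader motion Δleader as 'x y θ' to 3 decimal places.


-22.000 3.000 -14.000

axis x: (-11.000 − 0) / (1/2) = -22.000
axis y: (5.000 − -1) / (2) = 3.000
axis θ: (-14.000 − 0) / (1) = -14.000


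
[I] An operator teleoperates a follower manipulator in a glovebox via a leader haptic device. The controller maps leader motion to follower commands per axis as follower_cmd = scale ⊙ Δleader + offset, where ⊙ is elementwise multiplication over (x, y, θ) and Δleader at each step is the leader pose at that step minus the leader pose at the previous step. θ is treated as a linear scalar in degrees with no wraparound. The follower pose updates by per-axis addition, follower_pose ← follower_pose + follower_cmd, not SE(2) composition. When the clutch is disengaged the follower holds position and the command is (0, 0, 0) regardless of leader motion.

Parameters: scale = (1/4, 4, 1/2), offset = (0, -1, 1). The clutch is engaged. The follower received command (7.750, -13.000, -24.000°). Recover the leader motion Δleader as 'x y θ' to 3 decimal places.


31.000 -3.000 -50.000

axis x: (7.750 − 0) / (1/4) = 31.000
axis y: (-13.000 − -1) / (4) = -3.000
axis θ: (-24.000 − 1) / (1/2) = -50.000


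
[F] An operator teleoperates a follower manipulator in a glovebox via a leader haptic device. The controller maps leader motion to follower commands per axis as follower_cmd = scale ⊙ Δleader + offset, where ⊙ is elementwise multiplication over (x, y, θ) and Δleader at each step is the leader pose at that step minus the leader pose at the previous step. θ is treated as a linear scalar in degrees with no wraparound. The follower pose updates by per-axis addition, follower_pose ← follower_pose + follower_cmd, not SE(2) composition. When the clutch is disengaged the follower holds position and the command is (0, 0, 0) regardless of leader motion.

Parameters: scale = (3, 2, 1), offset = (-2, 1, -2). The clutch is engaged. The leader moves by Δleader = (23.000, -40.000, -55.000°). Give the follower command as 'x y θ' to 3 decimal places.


67.000 -79.000 -57.000

axis x: 3·23.000 + -2 = 67.000
axis y: 2·-40.000 + 1 = -79.000
axis θ: 1·-55.000 + -2 = -57.000


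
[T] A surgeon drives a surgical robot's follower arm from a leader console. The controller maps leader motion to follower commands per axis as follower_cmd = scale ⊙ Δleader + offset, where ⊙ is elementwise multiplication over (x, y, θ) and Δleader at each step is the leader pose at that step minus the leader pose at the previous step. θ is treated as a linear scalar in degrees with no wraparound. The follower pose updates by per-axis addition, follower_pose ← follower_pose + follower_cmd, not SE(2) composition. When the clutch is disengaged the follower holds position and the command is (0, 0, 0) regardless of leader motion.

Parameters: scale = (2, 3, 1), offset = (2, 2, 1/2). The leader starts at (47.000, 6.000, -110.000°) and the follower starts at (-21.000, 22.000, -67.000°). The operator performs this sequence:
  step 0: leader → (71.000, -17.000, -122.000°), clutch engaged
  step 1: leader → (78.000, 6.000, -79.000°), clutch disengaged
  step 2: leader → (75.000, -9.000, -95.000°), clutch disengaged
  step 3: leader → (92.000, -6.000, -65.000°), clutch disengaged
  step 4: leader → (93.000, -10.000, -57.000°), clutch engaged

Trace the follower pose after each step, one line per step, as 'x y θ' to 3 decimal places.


29.000 -45.000 -78.500
29.000 -45.000 -78.500
29.000 -45.000 -78.500
29.000 -45.000 -78.500
33.000 -55.000 -70.000

step 0: Δleader=(24.000, -23.000, -12.000°), engaged; cmd=(50.000, -67.000, -11.500°) → follower=(29.000, -45.000, -78.500°)
step 1: Δleader=(7.000, 23.000, 43.000°), disengaged; cmd=(0,0,0) → follower holds at (29.000, -45.000, -78.500°)
step 2: Δleader=(-3.000, -15.000, -16.000°), disengaged; cmd=(0,0,0) → follower holds at (29.000, -45.000, -78.500°)
step 3: Δleader=(17.000, 3.000, 30.000°), disengaged; cmd=(0,0,0) → follower holds at (29.000, -45.000, -78.500°)
step 4: Δleader=(1.000, -4.000, 8.000°), engaged; cmd=(4.000, -10.000, 8.500°) → follower=(33.000, -55.000, -70.000°)


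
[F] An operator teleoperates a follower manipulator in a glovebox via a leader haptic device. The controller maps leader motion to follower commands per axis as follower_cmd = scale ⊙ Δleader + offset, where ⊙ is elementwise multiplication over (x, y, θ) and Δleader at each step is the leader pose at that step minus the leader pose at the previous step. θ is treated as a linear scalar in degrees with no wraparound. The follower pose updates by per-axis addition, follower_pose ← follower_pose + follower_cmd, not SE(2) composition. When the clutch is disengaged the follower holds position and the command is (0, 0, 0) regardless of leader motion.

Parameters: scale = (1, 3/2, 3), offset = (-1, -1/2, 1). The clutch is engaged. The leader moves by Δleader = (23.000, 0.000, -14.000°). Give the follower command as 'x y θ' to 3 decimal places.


axis x: 1·23.000 + -1 = 22.000
axis y: 3/2·0.000 + -1/2 = -0.500
axis θ: 3·-14.000 + 1 = -41.000

22.000 -0.500 -41.000


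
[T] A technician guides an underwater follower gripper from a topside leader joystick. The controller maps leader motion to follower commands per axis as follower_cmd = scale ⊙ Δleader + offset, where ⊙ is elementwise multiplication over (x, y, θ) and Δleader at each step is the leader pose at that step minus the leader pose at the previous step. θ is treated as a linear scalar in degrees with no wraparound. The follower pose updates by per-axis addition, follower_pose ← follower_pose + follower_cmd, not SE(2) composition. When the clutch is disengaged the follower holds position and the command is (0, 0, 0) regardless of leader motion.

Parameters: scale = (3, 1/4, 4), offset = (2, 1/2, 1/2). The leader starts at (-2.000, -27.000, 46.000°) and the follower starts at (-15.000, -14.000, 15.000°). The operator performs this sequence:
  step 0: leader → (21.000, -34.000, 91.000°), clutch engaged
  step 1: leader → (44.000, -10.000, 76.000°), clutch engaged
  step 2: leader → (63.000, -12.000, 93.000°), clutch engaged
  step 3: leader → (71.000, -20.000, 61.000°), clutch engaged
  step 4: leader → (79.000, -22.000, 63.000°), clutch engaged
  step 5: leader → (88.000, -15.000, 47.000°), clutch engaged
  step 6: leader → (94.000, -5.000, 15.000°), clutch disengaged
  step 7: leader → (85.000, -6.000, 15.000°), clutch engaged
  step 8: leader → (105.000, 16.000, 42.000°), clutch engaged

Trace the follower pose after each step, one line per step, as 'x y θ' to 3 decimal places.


step 0: Δleader=(23.000, -7.000, 45.000°), engaged; cmd=(71.000, -1.250, 180.500°) → follower=(56.000, -15.250, 195.500°)
step 1: Δleader=(23.000, 24.000, -15.000°), engaged; cmd=(71.000, 6.500, -59.500°) → follower=(127.000, -8.750, 136.000°)
step 2: Δleader=(19.000, -2.000, 17.000°), engaged; cmd=(59.000, 0.000, 68.500°) → follower=(186.000, -8.750, 204.500°)
step 3: Δleader=(8.000, -8.000, -32.000°), engaged; cmd=(26.000, -1.500, -127.500°) → follower=(212.000, -10.250, 77.000°)
step 4: Δleader=(8.000, -2.000, 2.000°), engaged; cmd=(26.000, 0.000, 8.500°) → follower=(238.000, -10.250, 85.500°)
step 5: Δleader=(9.000, 7.000, -16.000°), engaged; cmd=(29.000, 2.250, -63.500°) → follower=(267.000, -8.000, 22.000°)
step 6: Δleader=(6.000, 10.000, -32.000°), disengaged; cmd=(0,0,0) → follower holds at (267.000, -8.000, 22.000°)
step 7: Δleader=(-9.000, -1.000, 0.000°), engaged; cmd=(-25.000, 0.250, 0.500°) → follower=(242.000, -7.750, 22.500°)
step 8: Δleader=(20.000, 22.000, 27.000°), engaged; cmd=(62.000, 6.000, 108.500°) → follower=(304.000, -1.750, 131.000°)

56.000 -15.250 195.500
127.000 -8.750 136.000
186.000 -8.750 204.500
212.000 -10.250 77.000
238.000 -10.250 85.500
267.000 -8.000 22.000
267.000 -8.000 22.000
242.000 -7.750 22.500
304.000 -1.750 131.000


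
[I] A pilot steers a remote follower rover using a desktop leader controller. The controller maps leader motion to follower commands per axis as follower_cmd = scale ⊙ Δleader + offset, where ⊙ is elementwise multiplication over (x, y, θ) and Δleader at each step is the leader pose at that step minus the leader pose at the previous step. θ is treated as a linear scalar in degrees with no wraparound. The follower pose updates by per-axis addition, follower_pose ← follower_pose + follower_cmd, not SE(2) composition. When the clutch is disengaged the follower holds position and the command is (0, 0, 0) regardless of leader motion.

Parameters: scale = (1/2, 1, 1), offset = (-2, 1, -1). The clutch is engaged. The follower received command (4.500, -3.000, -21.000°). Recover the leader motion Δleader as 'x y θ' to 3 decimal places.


axis x: (4.500 − -2) / (1/2) = 13.000
axis y: (-3.000 − 1) / (1) = -4.000
axis θ: (-21.000 − -1) / (1) = -20.000

13.000 -4.000 -20.000


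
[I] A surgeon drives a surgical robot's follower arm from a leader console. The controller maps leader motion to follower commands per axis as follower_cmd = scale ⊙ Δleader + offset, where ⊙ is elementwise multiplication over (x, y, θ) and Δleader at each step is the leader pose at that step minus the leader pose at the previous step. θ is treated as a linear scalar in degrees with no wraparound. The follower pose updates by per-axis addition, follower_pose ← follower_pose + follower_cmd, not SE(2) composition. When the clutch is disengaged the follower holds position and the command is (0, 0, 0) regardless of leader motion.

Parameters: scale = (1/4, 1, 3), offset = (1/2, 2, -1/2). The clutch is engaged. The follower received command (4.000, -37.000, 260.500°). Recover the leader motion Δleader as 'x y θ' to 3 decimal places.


axis x: (4.000 − 1/2) / (1/4) = 14.000
axis y: (-37.000 − 2) / (1) = -39.000
axis θ: (260.500 − -1/2) / (3) = 87.000

14.000 -39.000 87.000


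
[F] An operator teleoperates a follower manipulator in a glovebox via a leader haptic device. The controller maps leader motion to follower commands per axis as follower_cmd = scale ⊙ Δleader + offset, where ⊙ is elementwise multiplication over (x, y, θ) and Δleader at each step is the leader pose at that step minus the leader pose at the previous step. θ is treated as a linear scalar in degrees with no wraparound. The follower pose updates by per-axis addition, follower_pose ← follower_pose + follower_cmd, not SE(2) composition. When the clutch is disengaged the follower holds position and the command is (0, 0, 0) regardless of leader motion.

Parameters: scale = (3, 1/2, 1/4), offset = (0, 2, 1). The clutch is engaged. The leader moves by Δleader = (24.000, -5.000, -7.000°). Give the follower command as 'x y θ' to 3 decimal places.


72.000 -0.500 -0.750

axis x: 3·24.000 + 0 = 72.000
axis y: 1/2·-5.000 + 2 = -0.500
axis θ: 1/4·-7.000 + 1 = -0.750


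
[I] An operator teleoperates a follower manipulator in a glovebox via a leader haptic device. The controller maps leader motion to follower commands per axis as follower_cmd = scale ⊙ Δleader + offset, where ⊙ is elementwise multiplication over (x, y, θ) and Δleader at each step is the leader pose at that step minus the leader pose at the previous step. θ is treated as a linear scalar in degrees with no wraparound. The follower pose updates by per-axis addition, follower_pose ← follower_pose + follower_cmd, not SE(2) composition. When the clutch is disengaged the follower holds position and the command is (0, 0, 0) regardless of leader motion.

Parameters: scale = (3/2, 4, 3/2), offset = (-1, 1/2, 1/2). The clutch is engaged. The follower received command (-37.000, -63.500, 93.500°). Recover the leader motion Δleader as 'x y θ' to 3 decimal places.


axis x: (-37.000 − -1) / (3/2) = -24.000
axis y: (-63.500 − 1/2) / (4) = -16.000
axis θ: (93.500 − 1/2) / (3/2) = 62.000

-24.000 -16.000 62.000


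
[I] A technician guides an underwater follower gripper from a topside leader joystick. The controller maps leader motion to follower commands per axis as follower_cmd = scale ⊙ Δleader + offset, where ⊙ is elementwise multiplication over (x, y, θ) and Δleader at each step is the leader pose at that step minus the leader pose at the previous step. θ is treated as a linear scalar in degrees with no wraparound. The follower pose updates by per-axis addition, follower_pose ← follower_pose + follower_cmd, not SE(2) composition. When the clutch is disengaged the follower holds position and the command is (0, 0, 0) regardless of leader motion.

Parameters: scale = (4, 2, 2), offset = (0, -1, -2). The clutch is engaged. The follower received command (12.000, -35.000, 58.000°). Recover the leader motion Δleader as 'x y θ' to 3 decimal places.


3.000 -17.000 30.000

axis x: (12.000 − 0) / (4) = 3.000
axis y: (-35.000 − -1) / (2) = -17.000
axis θ: (58.000 − -2) / (2) = 30.000


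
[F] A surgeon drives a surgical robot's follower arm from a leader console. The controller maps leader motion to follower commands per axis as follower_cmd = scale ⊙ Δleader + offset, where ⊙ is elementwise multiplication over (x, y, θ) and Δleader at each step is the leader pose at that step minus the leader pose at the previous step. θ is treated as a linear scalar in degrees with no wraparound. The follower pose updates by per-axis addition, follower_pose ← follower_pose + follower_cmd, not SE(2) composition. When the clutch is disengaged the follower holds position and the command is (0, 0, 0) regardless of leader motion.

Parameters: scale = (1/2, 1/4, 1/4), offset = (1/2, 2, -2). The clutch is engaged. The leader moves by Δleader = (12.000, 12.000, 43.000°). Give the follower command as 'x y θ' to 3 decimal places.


axis x: 1/2·12.000 + 1/2 = 6.500
axis y: 1/4·12.000 + 2 = 5.000
axis θ: 1/4·43.000 + -2 = 8.750

6.500 5.000 8.750


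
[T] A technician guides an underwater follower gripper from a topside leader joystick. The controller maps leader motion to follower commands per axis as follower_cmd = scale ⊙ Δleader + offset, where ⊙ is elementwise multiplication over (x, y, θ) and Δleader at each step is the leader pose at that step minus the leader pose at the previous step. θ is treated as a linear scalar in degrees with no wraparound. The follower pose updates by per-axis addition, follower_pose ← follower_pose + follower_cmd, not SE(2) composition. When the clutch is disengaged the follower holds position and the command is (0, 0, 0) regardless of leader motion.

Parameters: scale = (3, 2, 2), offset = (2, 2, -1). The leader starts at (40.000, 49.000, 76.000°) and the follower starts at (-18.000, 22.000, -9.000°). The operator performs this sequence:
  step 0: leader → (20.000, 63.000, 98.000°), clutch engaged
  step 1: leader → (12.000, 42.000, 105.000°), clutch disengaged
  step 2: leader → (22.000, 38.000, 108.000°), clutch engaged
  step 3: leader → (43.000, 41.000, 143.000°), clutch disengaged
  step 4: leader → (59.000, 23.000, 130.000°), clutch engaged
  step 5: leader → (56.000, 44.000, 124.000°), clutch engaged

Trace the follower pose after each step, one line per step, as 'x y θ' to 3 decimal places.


step 0: Δleader=(-20.000, 14.000, 22.000°), engaged; cmd=(-58.000, 30.000, 43.000°) → follower=(-76.000, 52.000, 34.000°)
step 1: Δleader=(-8.000, -21.000, 7.000°), disengaged; cmd=(0,0,0) → follower holds at (-76.000, 52.000, 34.000°)
step 2: Δleader=(10.000, -4.000, 3.000°), engaged; cmd=(32.000, -6.000, 5.000°) → follower=(-44.000, 46.000, 39.000°)
step 3: Δleader=(21.000, 3.000, 35.000°), disengaged; cmd=(0,0,0) → follower holds at (-44.000, 46.000, 39.000°)
step 4: Δleader=(16.000, -18.000, -13.000°), engaged; cmd=(50.000, -34.000, -27.000°) → follower=(6.000, 12.000, 12.000°)
step 5: Δleader=(-3.000, 21.000, -6.000°), engaged; cmd=(-7.000, 44.000, -13.000°) → follower=(-1.000, 56.000, -1.000°)

-76.000 52.000 34.000
-76.000 52.000 34.000
-44.000 46.000 39.000
-44.000 46.000 39.000
6.000 12.000 12.000
-1.000 56.000 -1.000


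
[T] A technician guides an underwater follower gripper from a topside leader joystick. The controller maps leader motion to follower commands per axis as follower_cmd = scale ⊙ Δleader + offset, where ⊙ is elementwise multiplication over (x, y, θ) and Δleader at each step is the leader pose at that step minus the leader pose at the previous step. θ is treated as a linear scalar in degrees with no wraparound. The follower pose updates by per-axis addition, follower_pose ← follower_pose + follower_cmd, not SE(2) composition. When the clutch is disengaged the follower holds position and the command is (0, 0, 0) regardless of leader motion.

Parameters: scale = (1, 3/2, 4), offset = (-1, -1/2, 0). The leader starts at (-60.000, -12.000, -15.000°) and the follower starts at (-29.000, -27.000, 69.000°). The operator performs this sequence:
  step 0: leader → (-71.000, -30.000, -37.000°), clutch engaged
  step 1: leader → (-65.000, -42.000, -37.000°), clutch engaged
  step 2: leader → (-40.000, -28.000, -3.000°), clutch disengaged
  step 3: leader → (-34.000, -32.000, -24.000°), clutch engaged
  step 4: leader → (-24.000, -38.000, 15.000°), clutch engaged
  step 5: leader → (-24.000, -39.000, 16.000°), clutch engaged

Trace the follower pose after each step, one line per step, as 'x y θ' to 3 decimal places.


-41.000 -54.500 -19.000
-36.000 -73.000 -19.000
-36.000 -73.000 -19.000
-31.000 -79.500 -103.000
-22.000 -89.000 53.000
-23.000 -91.000 57.000

step 0: Δleader=(-11.000, -18.000, -22.000°), engaged; cmd=(-12.000, -27.500, -88.000°) → follower=(-41.000, -54.500, -19.000°)
step 1: Δleader=(6.000, -12.000, 0.000°), engaged; cmd=(5.000, -18.500, 0.000°) → follower=(-36.000, -73.000, -19.000°)
step 2: Δleader=(25.000, 14.000, 34.000°), disengaged; cmd=(0,0,0) → follower holds at (-36.000, -73.000, -19.000°)
step 3: Δleader=(6.000, -4.000, -21.000°), engaged; cmd=(5.000, -6.500, -84.000°) → follower=(-31.000, -79.500, -103.000°)
step 4: Δleader=(10.000, -6.000, 39.000°), engaged; cmd=(9.000, -9.500, 156.000°) → follower=(-22.000, -89.000, 53.000°)
step 5: Δleader=(0.000, -1.000, 1.000°), engaged; cmd=(-1.000, -2.000, 4.000°) → follower=(-23.000, -91.000, 57.000°)


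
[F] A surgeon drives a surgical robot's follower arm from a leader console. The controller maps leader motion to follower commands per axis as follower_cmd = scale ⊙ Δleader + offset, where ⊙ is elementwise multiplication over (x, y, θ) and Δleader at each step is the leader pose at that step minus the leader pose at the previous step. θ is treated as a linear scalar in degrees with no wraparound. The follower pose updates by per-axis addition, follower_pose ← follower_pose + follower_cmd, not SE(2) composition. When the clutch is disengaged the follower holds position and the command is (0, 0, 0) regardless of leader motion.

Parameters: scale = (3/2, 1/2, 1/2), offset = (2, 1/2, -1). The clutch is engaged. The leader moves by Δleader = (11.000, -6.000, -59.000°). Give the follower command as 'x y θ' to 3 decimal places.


18.500 -2.500 -30.500

axis x: 3/2·11.000 + 2 = 18.500
axis y: 1/2·-6.000 + 1/2 = -2.500
axis θ: 1/2·-59.000 + -1 = -30.500


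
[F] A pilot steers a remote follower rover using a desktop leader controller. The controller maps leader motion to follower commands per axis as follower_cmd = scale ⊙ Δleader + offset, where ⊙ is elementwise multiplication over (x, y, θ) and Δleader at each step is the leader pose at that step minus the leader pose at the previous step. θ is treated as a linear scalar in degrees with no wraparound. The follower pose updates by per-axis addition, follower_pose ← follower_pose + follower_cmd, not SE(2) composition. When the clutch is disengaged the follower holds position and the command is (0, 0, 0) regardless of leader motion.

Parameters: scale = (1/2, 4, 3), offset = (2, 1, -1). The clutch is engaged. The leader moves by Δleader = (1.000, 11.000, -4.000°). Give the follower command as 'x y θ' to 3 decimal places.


axis x: 1/2·1.000 + 2 = 2.500
axis y: 4·11.000 + 1 = 45.000
axis θ: 3·-4.000 + -1 = -13.000

2.500 45.000 -13.000


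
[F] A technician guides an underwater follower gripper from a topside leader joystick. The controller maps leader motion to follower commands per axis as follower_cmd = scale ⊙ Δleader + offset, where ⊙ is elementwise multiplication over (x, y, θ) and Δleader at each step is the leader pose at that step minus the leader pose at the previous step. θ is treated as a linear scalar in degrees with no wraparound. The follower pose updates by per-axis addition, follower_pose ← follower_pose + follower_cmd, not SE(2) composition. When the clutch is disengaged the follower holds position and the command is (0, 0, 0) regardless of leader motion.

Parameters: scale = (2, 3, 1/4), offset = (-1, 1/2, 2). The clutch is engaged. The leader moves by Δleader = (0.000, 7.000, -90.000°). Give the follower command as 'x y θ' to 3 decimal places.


axis x: 2·0.000 + -1 = -1.000
axis y: 3·7.000 + 1/2 = 21.500
axis θ: 1/4·-90.000 + 2 = -20.500

-1.000 21.500 -20.500


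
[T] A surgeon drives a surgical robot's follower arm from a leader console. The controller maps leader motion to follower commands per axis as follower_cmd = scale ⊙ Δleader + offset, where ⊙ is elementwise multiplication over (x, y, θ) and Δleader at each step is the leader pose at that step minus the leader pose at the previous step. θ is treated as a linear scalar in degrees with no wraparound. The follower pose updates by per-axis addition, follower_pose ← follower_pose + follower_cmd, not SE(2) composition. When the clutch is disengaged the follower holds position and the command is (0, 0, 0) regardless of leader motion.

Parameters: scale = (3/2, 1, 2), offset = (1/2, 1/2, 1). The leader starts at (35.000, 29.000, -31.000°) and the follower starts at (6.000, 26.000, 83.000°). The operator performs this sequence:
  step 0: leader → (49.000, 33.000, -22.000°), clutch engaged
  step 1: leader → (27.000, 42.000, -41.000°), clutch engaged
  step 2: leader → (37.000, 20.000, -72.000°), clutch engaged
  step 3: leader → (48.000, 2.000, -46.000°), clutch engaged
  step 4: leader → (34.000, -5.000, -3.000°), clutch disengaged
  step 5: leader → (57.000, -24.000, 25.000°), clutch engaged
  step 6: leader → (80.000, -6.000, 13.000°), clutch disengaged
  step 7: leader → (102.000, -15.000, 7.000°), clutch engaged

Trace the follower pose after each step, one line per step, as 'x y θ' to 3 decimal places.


step 0: Δleader=(14.000, 4.000, 9.000°), engaged; cmd=(21.500, 4.500, 19.000°) → follower=(27.500, 30.500, 102.000°)
step 1: Δleader=(-22.000, 9.000, -19.000°), engaged; cmd=(-32.500, 9.500, -37.000°) → follower=(-5.000, 40.000, 65.000°)
step 2: Δleader=(10.000, -22.000, -31.000°), engaged; cmd=(15.500, -21.500, -61.000°) → follower=(10.500, 18.500, 4.000°)
step 3: Δleader=(11.000, -18.000, 26.000°), engaged; cmd=(17.000, -17.500, 53.000°) → follower=(27.500, 1.000, 57.000°)
step 4: Δleader=(-14.000, -7.000, 43.000°), disengaged; cmd=(0,0,0) → follower holds at (27.500, 1.000, 57.000°)
step 5: Δleader=(23.000, -19.000, 28.000°), engaged; cmd=(35.000, -18.500, 57.000°) → follower=(62.500, -17.500, 114.000°)
step 6: Δleader=(23.000, 18.000, -12.000°), disengaged; cmd=(0,0,0) → follower holds at (62.500, -17.500, 114.000°)
step 7: Δleader=(22.000, -9.000, -6.000°), engaged; cmd=(33.500, -8.500, -11.000°) → follower=(96.000, -26.000, 103.000°)

27.500 30.500 102.000
-5.000 40.000 65.000
10.500 18.500 4.000
27.500 1.000 57.000
27.500 1.000 57.000
62.500 -17.500 114.000
62.500 -17.500 114.000
96.000 -26.000 103.000
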